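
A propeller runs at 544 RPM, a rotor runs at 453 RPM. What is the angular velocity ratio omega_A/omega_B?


Given: RPM_A = 544, RPM_B = 453
omega = 2*pi*RPM/60, so omega_A/omega_B = RPM_A / RPM_B
omega_A/omega_B = 544 / 453
omega_A/omega_B = 544/453

544/453


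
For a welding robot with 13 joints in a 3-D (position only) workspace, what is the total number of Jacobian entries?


Given: task space dimension = 3, joints = 13
Jacobian is a 3 x 13 matrix
Total entries = rows * columns
Total = 3 * 13
Total = 39

39


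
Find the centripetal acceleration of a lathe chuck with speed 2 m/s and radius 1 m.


Given: v = 2 m/s, r = 1 m
Using a_c = v^2 / r
a_c = 2^2 / 1
a_c = 4 / 1
a_c = 4 m/s^2

4 m/s^2


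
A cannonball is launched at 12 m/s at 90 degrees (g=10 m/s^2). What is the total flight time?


Given: v0 = 12 m/s, theta = 90 deg, g = 10 m/s^2
sin(90) = 1
Using T = 2*v0*sin(theta) / g
T = 2*12*1 / 10
T = 24 / 10
T = 12/5 s

12/5 s


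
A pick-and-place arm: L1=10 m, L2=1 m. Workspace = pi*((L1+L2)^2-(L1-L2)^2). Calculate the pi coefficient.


Given: L1 = 10, L2 = 1
(L1+L2)^2 = (11)^2 = 121
(L1-L2)^2 = (9)^2 = 81
Difference = 121 - 81 = 40
This equals 4*L1*L2 = 4*10*1 = 40
Workspace area = 40*pi

40


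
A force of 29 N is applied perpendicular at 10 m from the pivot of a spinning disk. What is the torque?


Given: F = 29 N, r = 10 m, angle = 90 deg (perpendicular)
Using tau = F * r * sin(90)
sin(90) = 1
tau = 29 * 10 * 1
tau = 290 Nm

290 Nm


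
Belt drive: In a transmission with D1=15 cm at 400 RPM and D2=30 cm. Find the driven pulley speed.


Given: D1 = 15 cm, w1 = 400 RPM, D2 = 30 cm
Using D1*w1 = D2*w2
w2 = D1*w1 / D2
w2 = 15*400 / 30
w2 = 6000 / 30
w2 = 200 RPM

200 RPM


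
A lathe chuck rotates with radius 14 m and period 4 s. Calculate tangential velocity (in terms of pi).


Given: radius r = 14 m, period T = 4 s
Using v = 2*pi*r / T
v = 2*pi*14 / 4
v = 28*pi / 4
v = 7*pi m/s

7*pi m/s


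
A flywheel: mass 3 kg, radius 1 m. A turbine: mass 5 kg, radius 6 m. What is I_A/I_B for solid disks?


Given: M1=3 kg, R1=1 m, M2=5 kg, R2=6 m
For a disk: I = (1/2)*M*R^2, so I_A/I_B = (M1*R1^2)/(M2*R2^2)
M1*R1^2 = 3*1 = 3
M2*R2^2 = 5*36 = 180
I_A/I_B = 3/180 = 1/60

1/60


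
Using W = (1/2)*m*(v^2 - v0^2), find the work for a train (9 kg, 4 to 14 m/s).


Given: m = 9 kg, v0 = 4 m/s, v = 14 m/s
Using W = (1/2)*m*(v^2 - v0^2)
v^2 = 14^2 = 196
v0^2 = 4^2 = 16
v^2 - v0^2 = 196 - 16 = 180
W = (1/2)*9*180 = 810 J

810 J


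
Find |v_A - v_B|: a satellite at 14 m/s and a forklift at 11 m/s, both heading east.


Given: v_A = 14 m/s east, v_B = 11 m/s east
Both move in the same direction; relative speed = |v_A - v_B|
|14 - 11| = |3|
= 3 m/s

3 m/s


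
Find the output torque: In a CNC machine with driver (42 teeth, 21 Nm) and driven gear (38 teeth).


Given: N1 = 42, N2 = 38, T1 = 21 Nm
Using T2/T1 = N2/N1
T2 = T1 * N2 / N1
T2 = 21 * 38 / 42
T2 = 798 / 42
T2 = 19 Nm

19 Nm


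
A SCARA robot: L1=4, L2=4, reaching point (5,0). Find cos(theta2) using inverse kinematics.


Given: L1 = 4, L2 = 4, target (x, y) = (5, 0)
Using cos(theta2) = (x^2 + y^2 - L1^2 - L2^2) / (2*L1*L2)
x^2 + y^2 = 5^2 + 0 = 25
L1^2 + L2^2 = 16 + 16 = 32
Numerator = 25 - 32 = -7
Denominator = 2*4*4 = 32
cos(theta2) = -7/32 = -7/32

-7/32


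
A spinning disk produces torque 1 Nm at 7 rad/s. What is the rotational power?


Given: tau = 1 Nm, omega = 7 rad/s
Using P = tau * omega
P = 1 * 7
P = 7 W

7 W


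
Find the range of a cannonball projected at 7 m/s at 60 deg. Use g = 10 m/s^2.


Given: v0 = 7 m/s, theta = 60 deg, g = 10 m/s^2
sin(2*60) = sin(120) = sqrt(3)/2
Using R = v0^2 * sin(2*theta) / g
R = 7^2 * (sqrt(3)/2) / 10
R = 49 * sqrt(3) / 20
R = 49/20*sqrt(3) m

49/20*sqrt(3) m


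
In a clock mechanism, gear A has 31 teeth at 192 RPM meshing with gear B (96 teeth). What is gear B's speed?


Given: N1 = 31 teeth, w1 = 192 RPM, N2 = 96 teeth
Using N1*w1 = N2*w2
w2 = N1*w1 / N2
w2 = 31*192 / 96
w2 = 5952 / 96
w2 = 62 RPM

62 RPM


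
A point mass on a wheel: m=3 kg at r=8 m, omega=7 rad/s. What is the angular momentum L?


Given: m = 3 kg, r = 8 m, omega = 7 rad/s
For a point mass: I = m*r^2
I = 3*8^2 = 3*64 = 192
L = I*omega = 192*7
L = 1344 kg*m^2/s

1344 kg*m^2/s


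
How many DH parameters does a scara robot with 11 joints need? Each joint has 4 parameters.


Given: 11 joints, 4 DH parameters per joint (d, theta, a, alpha)
Total DH parameters = number_of_joints * 4
Total = 11 * 4
Total = 44

44


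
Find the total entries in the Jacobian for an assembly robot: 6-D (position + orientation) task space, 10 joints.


Given: task space dimension = 6, joints = 10
Jacobian is a 6 x 10 matrix
Total entries = rows * columns
Total = 6 * 10
Total = 60

60


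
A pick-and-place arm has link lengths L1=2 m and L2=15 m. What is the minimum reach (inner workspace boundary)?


Given: L1 = 2 m, L2 = 15 m
For a 2-link planar arm, min reach = |L1 - L2| (second link folded back)
Min reach = |2 - 15|
Min reach = 13 m

13 m


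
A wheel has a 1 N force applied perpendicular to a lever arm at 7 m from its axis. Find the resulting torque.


Given: F = 1 N, r = 7 m, angle = 90 deg (perpendicular)
Using tau = F * r * sin(90)
sin(90) = 1
tau = 1 * 7 * 1
tau = 7 Nm

7 Nm


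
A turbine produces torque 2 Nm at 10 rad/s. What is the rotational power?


Given: tau = 2 Nm, omega = 10 rad/s
Using P = tau * omega
P = 2 * 10
P = 20 W

20 W


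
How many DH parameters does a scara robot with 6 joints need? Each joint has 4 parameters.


Given: 6 joints, 4 DH parameters per joint (d, theta, a, alpha)
Total DH parameters = number_of_joints * 4
Total = 6 * 4
Total = 24

24


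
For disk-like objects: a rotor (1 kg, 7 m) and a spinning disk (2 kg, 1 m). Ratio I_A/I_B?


Given: M1=1 kg, R1=7 m, M2=2 kg, R2=1 m
For a disk: I = (1/2)*M*R^2, so I_A/I_B = (M1*R1^2)/(M2*R2^2)
M1*R1^2 = 1*49 = 49
M2*R2^2 = 2*1 = 2
I_A/I_B = 49/2 = 49/2

49/2


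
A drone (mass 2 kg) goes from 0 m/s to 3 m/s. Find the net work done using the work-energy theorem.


Given: m = 2 kg, v0 = 0 m/s, v = 3 m/s
Using W = (1/2)*m*(v^2 - v0^2)
v^2 = 3^2 = 9
v0^2 = 0^2 = 0
v^2 - v0^2 = 9 - 0 = 9
W = (1/2)*2*9 = 9 J

9 J


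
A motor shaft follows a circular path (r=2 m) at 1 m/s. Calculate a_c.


Given: v = 1 m/s, r = 2 m
Using a_c = v^2 / r
a_c = 1^2 / 2
a_c = 1 / 2
a_c = 1/2 m/s^2

1/2 m/s^2


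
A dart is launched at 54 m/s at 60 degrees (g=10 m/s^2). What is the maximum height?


Given: v0 = 54 m/s, theta = 60 deg, g = 10 m/s^2
sin^2(60) = 3/4
Using H = v0^2 * sin^2(theta) / (2*g)
H = 54^2 * 3/4 / (2*10)
H = 2916 * 3/4 / 20
H = 2187 / 20
H = 2187/20 m

2187/20 m


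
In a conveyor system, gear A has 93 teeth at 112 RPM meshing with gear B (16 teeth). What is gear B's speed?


Given: N1 = 93 teeth, w1 = 112 RPM, N2 = 16 teeth
Using N1*w1 = N2*w2
w2 = N1*w1 / N2
w2 = 93*112 / 16
w2 = 10416 / 16
w2 = 651 RPM

651 RPM


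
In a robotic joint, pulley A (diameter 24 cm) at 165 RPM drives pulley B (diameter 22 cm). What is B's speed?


Given: D1 = 24 cm, w1 = 165 RPM, D2 = 22 cm
Using D1*w1 = D2*w2
w2 = D1*w1 / D2
w2 = 24*165 / 22
w2 = 3960 / 22
w2 = 180 RPM

180 RPM


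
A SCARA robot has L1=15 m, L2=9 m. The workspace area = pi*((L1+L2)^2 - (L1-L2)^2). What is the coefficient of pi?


Given: L1 = 15, L2 = 9
(L1+L2)^2 = (24)^2 = 576
(L1-L2)^2 = (6)^2 = 36
Difference = 576 - 36 = 540
This equals 4*L1*L2 = 4*15*9 = 540
Workspace area = 540*pi

540


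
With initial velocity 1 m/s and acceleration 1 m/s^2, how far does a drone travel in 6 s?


Given: v0 = 1 m/s, a = 1 m/s^2, t = 6 s
Using s = v0*t + (1/2)*a*t^2
s = 1*6 + (1/2)*1*6^2
s = 6 + (1/2)*36
s = 6 + 18
s = 24

24 m


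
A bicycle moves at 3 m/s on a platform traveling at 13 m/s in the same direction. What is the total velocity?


Given: object velocity = 3 m/s, platform velocity = 13 m/s (same direction)
Using classical velocity addition: v_total = v_object + v_platform
v_total = 3 + 13
v_total = 16 m/s

16 m/s


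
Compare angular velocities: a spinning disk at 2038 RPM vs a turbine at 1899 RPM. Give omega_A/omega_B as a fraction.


Given: RPM_A = 2038, RPM_B = 1899
omega = 2*pi*RPM/60, so omega_A/omega_B = RPM_A / RPM_B
omega_A/omega_B = 2038 / 1899
omega_A/omega_B = 2038/1899

2038/1899


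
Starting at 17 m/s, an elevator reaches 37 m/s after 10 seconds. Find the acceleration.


Given: initial velocity v0 = 17 m/s, final velocity v = 37 m/s, time t = 10 s
Using a = (v - v0) / t
a = (37 - 17) / 10
a = 20 / 10
a = 2 m/s^2

2 m/s^2


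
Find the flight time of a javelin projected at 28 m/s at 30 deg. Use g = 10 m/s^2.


Given: v0 = 28 m/s, theta = 30 deg, g = 10 m/s^2
sin(30) = 1/2
Using T = 2*v0*sin(theta) / g
T = 2*28*1/2 / 10
T = 28 / 10
T = 14/5 s

14/5 s


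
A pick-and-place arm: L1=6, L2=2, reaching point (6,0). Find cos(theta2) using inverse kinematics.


Given: L1 = 6, L2 = 2, target (x, y) = (6, 0)
Using cos(theta2) = (x^2 + y^2 - L1^2 - L2^2) / (2*L1*L2)
x^2 + y^2 = 6^2 + 0 = 36
L1^2 + L2^2 = 36 + 4 = 40
Numerator = 36 - 40 = -4
Denominator = 2*6*2 = 24
cos(theta2) = -4/24 = -1/6

-1/6


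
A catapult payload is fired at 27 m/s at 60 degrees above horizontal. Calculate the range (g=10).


Given: v0 = 27 m/s, theta = 60 deg, g = 10 m/s^2
sin(2*60) = sin(120) = sqrt(3)/2
Using R = v0^2 * sin(2*theta) / g
R = 27^2 * (sqrt(3)/2) / 10
R = 729 * sqrt(3) / 20
R = 729/20*sqrt(3) m

729/20*sqrt(3) m


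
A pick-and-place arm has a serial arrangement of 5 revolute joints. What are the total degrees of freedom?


Given: serial robot with 5 revolute joints
DOF contribution per joint type: revolute=1, prismatic=1, spherical=3, fixed=0
DOF = 5*1
DOF = 5

5


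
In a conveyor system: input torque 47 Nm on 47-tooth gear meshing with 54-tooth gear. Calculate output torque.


Given: N1 = 47, N2 = 54, T1 = 47 Nm
Using T2/T1 = N2/N1
T2 = T1 * N2 / N1
T2 = 47 * 54 / 47
T2 = 2538 / 47
T2 = 54 Nm

54 Nm


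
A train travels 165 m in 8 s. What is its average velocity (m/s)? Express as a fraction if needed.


Given: distance d = 165 m, time t = 8 s
Using v = d / t
v = 165 / 8
v = 165/8 m/s

165/8 m/s


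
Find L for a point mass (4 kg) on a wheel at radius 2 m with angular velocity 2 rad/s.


Given: m = 4 kg, r = 2 m, omega = 2 rad/s
For a point mass: I = m*r^2
I = 4*2^2 = 4*4 = 16
L = I*omega = 16*2
L = 32 kg*m^2/s

32 kg*m^2/s


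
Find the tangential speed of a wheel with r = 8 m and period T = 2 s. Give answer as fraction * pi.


Given: radius r = 8 m, period T = 2 s
Using v = 2*pi*r / T
v = 2*pi*8 / 2
v = 16*pi / 2
v = 8*pi m/s

8*pi m/s


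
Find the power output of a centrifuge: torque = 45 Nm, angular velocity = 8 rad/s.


Given: tau = 45 Nm, omega = 8 rad/s
Using P = tau * omega
P = 45 * 8
P = 360 W

360 W


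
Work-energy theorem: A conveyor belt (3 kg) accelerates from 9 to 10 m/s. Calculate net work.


Given: m = 3 kg, v0 = 9 m/s, v = 10 m/s
Using W = (1/2)*m*(v^2 - v0^2)
v^2 = 10^2 = 100
v0^2 = 9^2 = 81
v^2 - v0^2 = 100 - 81 = 19
W = (1/2)*3*19 = 57/2 J

57/2 J


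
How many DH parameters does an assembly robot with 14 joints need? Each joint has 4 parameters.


Given: 14 joints, 4 DH parameters per joint (d, theta, a, alpha)
Total DH parameters = number_of_joints * 4
Total = 14 * 4
Total = 56

56


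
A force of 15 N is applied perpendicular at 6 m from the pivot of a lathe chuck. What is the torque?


Given: F = 15 N, r = 6 m, angle = 90 deg (perpendicular)
Using tau = F * r * sin(90)
sin(90) = 1
tau = 15 * 6 * 1
tau = 90 Nm

90 Nm


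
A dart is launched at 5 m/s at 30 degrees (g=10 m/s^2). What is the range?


Given: v0 = 5 m/s, theta = 30 deg, g = 10 m/s^2
sin(2*30) = sin(60) = sqrt(3)/2
Using R = v0^2 * sin(2*theta) / g
R = 5^2 * (sqrt(3)/2) / 10
R = 25 * sqrt(3) / 20
R = 5/4*sqrt(3) m

5/4*sqrt(3) m


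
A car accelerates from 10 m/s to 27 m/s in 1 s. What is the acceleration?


Given: initial velocity v0 = 10 m/s, final velocity v = 27 m/s, time t = 1 s
Using a = (v - v0) / t
a = (27 - 10) / 1
a = 17 / 1
a = 17 m/s^2

17 m/s^2


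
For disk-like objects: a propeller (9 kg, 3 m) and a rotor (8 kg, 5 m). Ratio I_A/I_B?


Given: M1=9 kg, R1=3 m, M2=8 kg, R2=5 m
For a disk: I = (1/2)*M*R^2, so I_A/I_B = (M1*R1^2)/(M2*R2^2)
M1*R1^2 = 9*9 = 81
M2*R2^2 = 8*25 = 200
I_A/I_B = 81/200 = 81/200

81/200


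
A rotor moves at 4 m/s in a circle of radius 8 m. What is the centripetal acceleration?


Given: v = 4 m/s, r = 8 m
Using a_c = v^2 / r
a_c = 4^2 / 8
a_c = 16 / 8
a_c = 2 m/s^2

2 m/s^2


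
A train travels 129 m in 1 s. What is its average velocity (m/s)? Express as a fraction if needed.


Given: distance d = 129 m, time t = 1 s
Using v = d / t
v = 129 / 1
v = 129 m/s

129 m/s


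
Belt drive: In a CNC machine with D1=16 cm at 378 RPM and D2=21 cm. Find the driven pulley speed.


Given: D1 = 16 cm, w1 = 378 RPM, D2 = 21 cm
Using D1*w1 = D2*w2
w2 = D1*w1 / D2
w2 = 16*378 / 21
w2 = 6048 / 21
w2 = 288 RPM

288 RPM


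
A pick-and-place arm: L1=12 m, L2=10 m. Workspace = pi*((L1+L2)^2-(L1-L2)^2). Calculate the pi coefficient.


Given: L1 = 12, L2 = 10
(L1+L2)^2 = (22)^2 = 484
(L1-L2)^2 = (2)^2 = 4
Difference = 484 - 4 = 480
This equals 4*L1*L2 = 4*12*10 = 480
Workspace area = 480*pi

480


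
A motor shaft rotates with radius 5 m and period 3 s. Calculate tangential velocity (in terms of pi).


Given: radius r = 5 m, period T = 3 s
Using v = 2*pi*r / T
v = 2*pi*5 / 3
v = 10*pi / 3
v = 10/3*pi m/s

10/3*pi m/s


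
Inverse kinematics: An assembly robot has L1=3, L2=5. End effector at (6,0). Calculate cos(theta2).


Given: L1 = 3, L2 = 5, target (x, y) = (6, 0)
Using cos(theta2) = (x^2 + y^2 - L1^2 - L2^2) / (2*L1*L2)
x^2 + y^2 = 6^2 + 0 = 36
L1^2 + L2^2 = 9 + 25 = 34
Numerator = 36 - 34 = 2
Denominator = 2*3*5 = 30
cos(theta2) = 2/30 = 1/15

1/15


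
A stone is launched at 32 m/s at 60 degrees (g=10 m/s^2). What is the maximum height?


Given: v0 = 32 m/s, theta = 60 deg, g = 10 m/s^2
sin^2(60) = 3/4
Using H = v0^2 * sin^2(theta) / (2*g)
H = 32^2 * 3/4 / (2*10)
H = 1024 * 3/4 / 20
H = 768 / 20
H = 192/5 m

192/5 m


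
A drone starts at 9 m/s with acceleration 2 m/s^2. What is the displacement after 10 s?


Given: v0 = 9 m/s, a = 2 m/s^2, t = 10 s
Using s = v0*t + (1/2)*a*t^2
s = 9*10 + (1/2)*2*10^2
s = 90 + (1/2)*200
s = 90 + 100
s = 190

190 m


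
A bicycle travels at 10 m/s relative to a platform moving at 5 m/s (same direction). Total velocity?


Given: object velocity = 10 m/s, platform velocity = 5 m/s (same direction)
Using classical velocity addition: v_total = v_object + v_platform
v_total = 10 + 5
v_total = 15 m/s

15 m/s


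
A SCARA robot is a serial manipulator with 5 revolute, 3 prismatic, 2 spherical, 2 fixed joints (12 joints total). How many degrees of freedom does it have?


Given: serial robot with 5 revolute, 3 prismatic, 2 spherical, 2 fixed joints
DOF contribution per joint type: revolute=1, prismatic=1, spherical=3, fixed=0
DOF = 5*1 + 3*1 + 2*3 + 2*0
DOF = 14

14


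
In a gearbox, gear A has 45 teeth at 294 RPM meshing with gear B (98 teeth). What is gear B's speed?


Given: N1 = 45 teeth, w1 = 294 RPM, N2 = 98 teeth
Using N1*w1 = N2*w2
w2 = N1*w1 / N2
w2 = 45*294 / 98
w2 = 13230 / 98
w2 = 135 RPM

135 RPM


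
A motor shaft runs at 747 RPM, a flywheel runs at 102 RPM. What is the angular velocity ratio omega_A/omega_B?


Given: RPM_A = 747, RPM_B = 102
omega = 2*pi*RPM/60, so omega_A/omega_B = RPM_A / RPM_B
omega_A/omega_B = 747 / 102
omega_A/omega_B = 249/34

249/34


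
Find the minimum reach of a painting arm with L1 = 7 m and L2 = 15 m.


Given: L1 = 7 m, L2 = 15 m
For a 2-link planar arm, min reach = |L1 - L2| (second link folded back)
Min reach = |7 - 15|
Min reach = 8 m

8 m


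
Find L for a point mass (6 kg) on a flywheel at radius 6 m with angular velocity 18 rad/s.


Given: m = 6 kg, r = 6 m, omega = 18 rad/s
For a point mass: I = m*r^2
I = 6*6^2 = 6*36 = 216
L = I*omega = 216*18
L = 3888 kg*m^2/s

3888 kg*m^2/s


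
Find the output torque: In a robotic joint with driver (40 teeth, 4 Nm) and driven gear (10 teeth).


Given: N1 = 40, N2 = 10, T1 = 4 Nm
Using T2/T1 = N2/N1
T2 = T1 * N2 / N1
T2 = 4 * 10 / 40
T2 = 40 / 40
T2 = 1 Nm

1 Nm


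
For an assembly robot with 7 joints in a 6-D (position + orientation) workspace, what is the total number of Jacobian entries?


Given: task space dimension = 6, joints = 7
Jacobian is a 6 x 7 matrix
Total entries = rows * columns
Total = 6 * 7
Total = 42

42


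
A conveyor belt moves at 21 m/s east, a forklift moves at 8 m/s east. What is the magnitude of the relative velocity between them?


Given: v_A = 21 m/s east, v_B = 8 m/s east
Both move in the same direction; relative speed = |v_A - v_B|
|21 - 8| = |13|
= 13 m/s

13 m/s


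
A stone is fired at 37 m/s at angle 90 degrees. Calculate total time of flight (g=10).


Given: v0 = 37 m/s, theta = 90 deg, g = 10 m/s^2
sin(90) = 1
Using T = 2*v0*sin(theta) / g
T = 2*37*1 / 10
T = 74 / 10
T = 37/5 s

37/5 s


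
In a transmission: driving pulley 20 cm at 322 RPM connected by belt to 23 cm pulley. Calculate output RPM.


Given: D1 = 20 cm, w1 = 322 RPM, D2 = 23 cm
Using D1*w1 = D2*w2
w2 = D1*w1 / D2
w2 = 20*322 / 23
w2 = 6440 / 23
w2 = 280 RPM

280 RPM


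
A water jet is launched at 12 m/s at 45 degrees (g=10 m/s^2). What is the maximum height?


Given: v0 = 12 m/s, theta = 45 deg, g = 10 m/s^2
sin^2(45) = 1/2
Using H = v0^2 * sin^2(theta) / (2*g)
H = 12^2 * 1/2 / (2*10)
H = 144 * 1/2 / 20
H = 72 / 20
H = 18/5 m

18/5 m


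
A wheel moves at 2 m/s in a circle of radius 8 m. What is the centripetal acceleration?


Given: v = 2 m/s, r = 8 m
Using a_c = v^2 / r
a_c = 2^2 / 8
a_c = 4 / 8
a_c = 1/2 m/s^2

1/2 m/s^2


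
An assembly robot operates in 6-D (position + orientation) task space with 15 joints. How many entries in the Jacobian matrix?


Given: task space dimension = 6, joints = 15
Jacobian is a 6 x 15 matrix
Total entries = rows * columns
Total = 6 * 15
Total = 90

90


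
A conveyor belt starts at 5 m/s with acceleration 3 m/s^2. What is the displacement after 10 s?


Given: v0 = 5 m/s, a = 3 m/s^2, t = 10 s
Using s = v0*t + (1/2)*a*t^2
s = 5*10 + (1/2)*3*10^2
s = 50 + (1/2)*300
s = 50 + 150
s = 200

200 m


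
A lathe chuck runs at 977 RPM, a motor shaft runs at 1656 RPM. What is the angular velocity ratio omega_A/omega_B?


Given: RPM_A = 977, RPM_B = 1656
omega = 2*pi*RPM/60, so omega_A/omega_B = RPM_A / RPM_B
omega_A/omega_B = 977 / 1656
omega_A/omega_B = 977/1656

977/1656


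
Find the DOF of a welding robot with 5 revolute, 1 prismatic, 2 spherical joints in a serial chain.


Given: serial robot with 5 revolute, 1 prismatic, 2 spherical joints
DOF contribution per joint type: revolute=1, prismatic=1, spherical=3, fixed=0
DOF = 5*1 + 1*1 + 2*3
DOF = 12

12


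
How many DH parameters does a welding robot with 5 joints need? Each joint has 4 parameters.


Given: 5 joints, 4 DH parameters per joint (d, theta, a, alpha)
Total DH parameters = number_of_joints * 4
Total = 5 * 4
Total = 20

20


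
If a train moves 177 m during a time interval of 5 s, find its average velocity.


Given: distance d = 177 m, time t = 5 s
Using v = d / t
v = 177 / 5
v = 177/5 m/s

177/5 m/s


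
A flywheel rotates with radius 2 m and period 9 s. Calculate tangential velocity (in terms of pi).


Given: radius r = 2 m, period T = 9 s
Using v = 2*pi*r / T
v = 2*pi*2 / 9
v = 4*pi / 9
v = 4/9*pi m/s

4/9*pi m/s


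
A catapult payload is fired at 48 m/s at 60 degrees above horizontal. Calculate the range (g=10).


Given: v0 = 48 m/s, theta = 60 deg, g = 10 m/s^2
sin(2*60) = sin(120) = sqrt(3)/2
Using R = v0^2 * sin(2*theta) / g
R = 48^2 * (sqrt(3)/2) / 10
R = 2304 * sqrt(3) / 20
R = 576/5*sqrt(3) m

576/5*sqrt(3) m


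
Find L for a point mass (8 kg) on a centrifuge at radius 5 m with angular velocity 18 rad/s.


Given: m = 8 kg, r = 5 m, omega = 18 rad/s
For a point mass: I = m*r^2
I = 8*5^2 = 8*25 = 200
L = I*omega = 200*18
L = 3600 kg*m^2/s

3600 kg*m^2/s


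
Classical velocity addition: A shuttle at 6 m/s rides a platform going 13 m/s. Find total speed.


Given: object velocity = 6 m/s, platform velocity = 13 m/s (same direction)
Using classical velocity addition: v_total = v_object + v_platform
v_total = 6 + 13
v_total = 19 m/s

19 m/s


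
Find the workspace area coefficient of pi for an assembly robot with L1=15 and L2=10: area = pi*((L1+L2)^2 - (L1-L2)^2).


Given: L1 = 15, L2 = 10
(L1+L2)^2 = (25)^2 = 625
(L1-L2)^2 = (5)^2 = 25
Difference = 625 - 25 = 600
This equals 4*L1*L2 = 4*15*10 = 600
Workspace area = 600*pi

600


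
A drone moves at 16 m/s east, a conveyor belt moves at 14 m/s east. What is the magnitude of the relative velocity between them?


Given: v_A = 16 m/s east, v_B = 14 m/s east
Both move in the same direction; relative speed = |v_A - v_B|
|16 - 14| = |2|
= 2 m/s

2 m/s


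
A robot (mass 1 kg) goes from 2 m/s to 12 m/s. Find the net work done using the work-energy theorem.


Given: m = 1 kg, v0 = 2 m/s, v = 12 m/s
Using W = (1/2)*m*(v^2 - v0^2)
v^2 = 12^2 = 144
v0^2 = 2^2 = 4
v^2 - v0^2 = 144 - 4 = 140
W = (1/2)*1*140 = 70 J

70 J


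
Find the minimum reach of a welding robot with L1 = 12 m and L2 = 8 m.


Given: L1 = 12 m, L2 = 8 m
For a 2-link planar arm, min reach = |L1 - L2| (second link folded back)
Min reach = |12 - 8|
Min reach = 4 m

4 m


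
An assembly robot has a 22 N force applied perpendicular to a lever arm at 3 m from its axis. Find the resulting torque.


Given: F = 22 N, r = 3 m, angle = 90 deg (perpendicular)
Using tau = F * r * sin(90)
sin(90) = 1
tau = 22 * 3 * 1
tau = 66 Nm

66 Nm


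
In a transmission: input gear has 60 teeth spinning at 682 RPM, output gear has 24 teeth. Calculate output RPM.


Given: N1 = 60 teeth, w1 = 682 RPM, N2 = 24 teeth
Using N1*w1 = N2*w2
w2 = N1*w1 / N2
w2 = 60*682 / 24
w2 = 40920 / 24
w2 = 1705 RPM

1705 RPM


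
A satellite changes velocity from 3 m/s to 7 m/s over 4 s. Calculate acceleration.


Given: initial velocity v0 = 3 m/s, final velocity v = 7 m/s, time t = 4 s
Using a = (v - v0) / t
a = (7 - 3) / 4
a = 4 / 4
a = 1 m/s^2

1 m/s^2


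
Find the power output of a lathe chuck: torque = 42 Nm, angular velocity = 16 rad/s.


Given: tau = 42 Nm, omega = 16 rad/s
Using P = tau * omega
P = 42 * 16
P = 672 W

672 W


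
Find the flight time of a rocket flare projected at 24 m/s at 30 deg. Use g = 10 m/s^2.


Given: v0 = 24 m/s, theta = 30 deg, g = 10 m/s^2
sin(30) = 1/2
Using T = 2*v0*sin(theta) / g
T = 2*24*1/2 / 10
T = 24 / 10
T = 12/5 s

12/5 s


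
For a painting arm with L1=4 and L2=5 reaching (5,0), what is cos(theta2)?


Given: L1 = 4, L2 = 5, target (x, y) = (5, 0)
Using cos(theta2) = (x^2 + y^2 - L1^2 - L2^2) / (2*L1*L2)
x^2 + y^2 = 5^2 + 0 = 25
L1^2 + L2^2 = 16 + 25 = 41
Numerator = 25 - 41 = -16
Denominator = 2*4*5 = 40
cos(theta2) = -16/40 = -2/5

-2/5


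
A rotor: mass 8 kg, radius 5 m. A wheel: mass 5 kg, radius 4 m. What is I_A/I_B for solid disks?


Given: M1=8 kg, R1=5 m, M2=5 kg, R2=4 m
For a disk: I = (1/2)*M*R^2, so I_A/I_B = (M1*R1^2)/(M2*R2^2)
M1*R1^2 = 8*25 = 200
M2*R2^2 = 5*16 = 80
I_A/I_B = 200/80 = 5/2

5/2


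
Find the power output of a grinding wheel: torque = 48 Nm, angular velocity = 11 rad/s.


Given: tau = 48 Nm, omega = 11 rad/s
Using P = tau * omega
P = 48 * 11
P = 528 W

528 W


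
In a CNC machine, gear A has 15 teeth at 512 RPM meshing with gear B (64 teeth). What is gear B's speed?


Given: N1 = 15 teeth, w1 = 512 RPM, N2 = 64 teeth
Using N1*w1 = N2*w2
w2 = N1*w1 / N2
w2 = 15*512 / 64
w2 = 7680 / 64
w2 = 120 RPM

120 RPM


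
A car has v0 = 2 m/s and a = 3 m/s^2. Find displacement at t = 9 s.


Given: v0 = 2 m/s, a = 3 m/s^2, t = 9 s
Using s = v0*t + (1/2)*a*t^2
s = 2*9 + (1/2)*3*9^2
s = 18 + (1/2)*243
s = 18 + 243/2
s = 279/2

279/2 m


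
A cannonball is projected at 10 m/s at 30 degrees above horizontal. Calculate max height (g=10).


Given: v0 = 10 m/s, theta = 30 deg, g = 10 m/s^2
sin^2(30) = 1/4
Using H = v0^2 * sin^2(theta) / (2*g)
H = 10^2 * 1/4 / (2*10)
H = 100 * 1/4 / 20
H = 25 / 20
H = 5/4 m

5/4 m


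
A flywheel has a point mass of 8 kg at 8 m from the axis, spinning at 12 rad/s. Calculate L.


Given: m = 8 kg, r = 8 m, omega = 12 rad/s
For a point mass: I = m*r^2
I = 8*8^2 = 8*64 = 512
L = I*omega = 512*12
L = 6144 kg*m^2/s

6144 kg*m^2/s


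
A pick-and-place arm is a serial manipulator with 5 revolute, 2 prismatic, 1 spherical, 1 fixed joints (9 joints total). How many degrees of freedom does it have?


Given: serial robot with 5 revolute, 2 prismatic, 1 spherical, 1 fixed joints
DOF contribution per joint type: revolute=1, prismatic=1, spherical=3, fixed=0
DOF = 5*1 + 2*1 + 1*3 + 1*0
DOF = 10

10


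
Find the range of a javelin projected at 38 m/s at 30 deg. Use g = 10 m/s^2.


Given: v0 = 38 m/s, theta = 30 deg, g = 10 m/s^2
sin(2*30) = sin(60) = sqrt(3)/2
Using R = v0^2 * sin(2*theta) / g
R = 38^2 * (sqrt(3)/2) / 10
R = 1444 * sqrt(3) / 20
R = 361/5*sqrt(3) m

361/5*sqrt(3) m


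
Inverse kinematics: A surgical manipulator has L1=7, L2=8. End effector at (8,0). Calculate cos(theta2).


Given: L1 = 7, L2 = 8, target (x, y) = (8, 0)
Using cos(theta2) = (x^2 + y^2 - L1^2 - L2^2) / (2*L1*L2)
x^2 + y^2 = 8^2 + 0 = 64
L1^2 + L2^2 = 49 + 64 = 113
Numerator = 64 - 113 = -49
Denominator = 2*7*8 = 112
cos(theta2) = -49/112 = -7/16

-7/16


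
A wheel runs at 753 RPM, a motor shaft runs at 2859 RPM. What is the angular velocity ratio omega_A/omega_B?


Given: RPM_A = 753, RPM_B = 2859
omega = 2*pi*RPM/60, so omega_A/omega_B = RPM_A / RPM_B
omega_A/omega_B = 753 / 2859
omega_A/omega_B = 251/953

251/953


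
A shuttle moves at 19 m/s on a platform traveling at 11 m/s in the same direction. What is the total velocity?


Given: object velocity = 19 m/s, platform velocity = 11 m/s (same direction)
Using classical velocity addition: v_total = v_object + v_platform
v_total = 19 + 11
v_total = 30 m/s

30 m/s


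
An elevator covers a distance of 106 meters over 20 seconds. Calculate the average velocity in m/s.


Given: distance d = 106 m, time t = 20 s
Using v = d / t
v = 106 / 20
v = 53/10 m/s

53/10 m/s


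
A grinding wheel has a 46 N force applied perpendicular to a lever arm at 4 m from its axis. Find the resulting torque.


Given: F = 46 N, r = 4 m, angle = 90 deg (perpendicular)
Using tau = F * r * sin(90)
sin(90) = 1
tau = 46 * 4 * 1
tau = 184 Nm

184 Nm


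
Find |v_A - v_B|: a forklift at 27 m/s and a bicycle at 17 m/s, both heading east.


Given: v_A = 27 m/s east, v_B = 17 m/s east
Both move in the same direction; relative speed = |v_A - v_B|
|27 - 17| = |10|
= 10 m/s

10 m/s


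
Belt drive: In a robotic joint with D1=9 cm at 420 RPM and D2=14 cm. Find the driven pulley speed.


Given: D1 = 9 cm, w1 = 420 RPM, D2 = 14 cm
Using D1*w1 = D2*w2
w2 = D1*w1 / D2
w2 = 9*420 / 14
w2 = 3780 / 14
w2 = 270 RPM

270 RPM


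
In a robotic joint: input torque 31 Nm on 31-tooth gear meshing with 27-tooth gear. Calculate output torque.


Given: N1 = 31, N2 = 27, T1 = 31 Nm
Using T2/T1 = N2/N1
T2 = T1 * N2 / N1
T2 = 31 * 27 / 31
T2 = 837 / 31
T2 = 27 Nm

27 Nm


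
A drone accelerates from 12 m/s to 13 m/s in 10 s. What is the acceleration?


Given: initial velocity v0 = 12 m/s, final velocity v = 13 m/s, time t = 10 s
Using a = (v - v0) / t
a = (13 - 12) / 10
a = 1 / 10
a = 1/10 m/s^2

1/10 m/s^2


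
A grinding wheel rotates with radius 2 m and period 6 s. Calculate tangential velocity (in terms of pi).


Given: radius r = 2 m, period T = 6 s
Using v = 2*pi*r / T
v = 2*pi*2 / 6
v = 4*pi / 6
v = 2/3*pi m/s

2/3*pi m/s


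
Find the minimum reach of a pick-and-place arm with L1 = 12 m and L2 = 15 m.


Given: L1 = 12 m, L2 = 15 m
For a 2-link planar arm, min reach = |L1 - L2| (second link folded back)
Min reach = |12 - 15|
Min reach = 3 m

3 m


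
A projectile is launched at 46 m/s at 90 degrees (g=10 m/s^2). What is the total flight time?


Given: v0 = 46 m/s, theta = 90 deg, g = 10 m/s^2
sin(90) = 1
Using T = 2*v0*sin(theta) / g
T = 2*46*1 / 10
T = 92 / 10
T = 46/5 s

46/5 s


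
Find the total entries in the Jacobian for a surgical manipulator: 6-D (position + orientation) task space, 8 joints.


Given: task space dimension = 6, joints = 8
Jacobian is a 6 x 8 matrix
Total entries = rows * columns
Total = 6 * 8
Total = 48

48


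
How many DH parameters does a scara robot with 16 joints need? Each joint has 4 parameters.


Given: 16 joints, 4 DH parameters per joint (d, theta, a, alpha)
Total DH parameters = number_of_joints * 4
Total = 16 * 4
Total = 64

64


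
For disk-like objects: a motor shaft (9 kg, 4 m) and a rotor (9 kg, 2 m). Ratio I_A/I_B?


Given: M1=9 kg, R1=4 m, M2=9 kg, R2=2 m
For a disk: I = (1/2)*M*R^2, so I_A/I_B = (M1*R1^2)/(M2*R2^2)
M1*R1^2 = 9*16 = 144
M2*R2^2 = 9*4 = 36
I_A/I_B = 144/36 = 4

4


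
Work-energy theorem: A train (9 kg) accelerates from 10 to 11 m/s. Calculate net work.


Given: m = 9 kg, v0 = 10 m/s, v = 11 m/s
Using W = (1/2)*m*(v^2 - v0^2)
v^2 = 11^2 = 121
v0^2 = 10^2 = 100
v^2 - v0^2 = 121 - 100 = 21
W = (1/2)*9*21 = 189/2 J

189/2 J


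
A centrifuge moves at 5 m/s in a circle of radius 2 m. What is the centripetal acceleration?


Given: v = 5 m/s, r = 2 m
Using a_c = v^2 / r
a_c = 5^2 / 2
a_c = 25 / 2
a_c = 25/2 m/s^2

25/2 m/s^2


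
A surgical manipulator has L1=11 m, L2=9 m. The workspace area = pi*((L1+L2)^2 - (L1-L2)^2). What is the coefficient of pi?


Given: L1 = 11, L2 = 9
(L1+L2)^2 = (20)^2 = 400
(L1-L2)^2 = (2)^2 = 4
Difference = 400 - 4 = 396
This equals 4*L1*L2 = 4*11*9 = 396
Workspace area = 396*pi

396


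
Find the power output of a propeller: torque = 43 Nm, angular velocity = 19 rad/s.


Given: tau = 43 Nm, omega = 19 rad/s
Using P = tau * omega
P = 43 * 19
P = 817 W

817 W


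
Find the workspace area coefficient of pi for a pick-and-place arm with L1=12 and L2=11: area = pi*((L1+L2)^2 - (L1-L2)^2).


Given: L1 = 12, L2 = 11
(L1+L2)^2 = (23)^2 = 529
(L1-L2)^2 = (1)^2 = 1
Difference = 529 - 1 = 528
This equals 4*L1*L2 = 4*12*11 = 528
Workspace area = 528*pi

528


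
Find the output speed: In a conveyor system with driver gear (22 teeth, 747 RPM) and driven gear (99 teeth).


Given: N1 = 22 teeth, w1 = 747 RPM, N2 = 99 teeth
Using N1*w1 = N2*w2
w2 = N1*w1 / N2
w2 = 22*747 / 99
w2 = 16434 / 99
w2 = 166 RPM

166 RPM


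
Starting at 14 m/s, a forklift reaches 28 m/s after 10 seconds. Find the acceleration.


Given: initial velocity v0 = 14 m/s, final velocity v = 28 m/s, time t = 10 s
Using a = (v - v0) / t
a = (28 - 14) / 10
a = 14 / 10
a = 7/5 m/s^2

7/5 m/s^2


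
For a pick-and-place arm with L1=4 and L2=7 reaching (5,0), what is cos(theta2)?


Given: L1 = 4, L2 = 7, target (x, y) = (5, 0)
Using cos(theta2) = (x^2 + y^2 - L1^2 - L2^2) / (2*L1*L2)
x^2 + y^2 = 5^2 + 0 = 25
L1^2 + L2^2 = 16 + 49 = 65
Numerator = 25 - 65 = -40
Denominator = 2*4*7 = 56
cos(theta2) = -40/56 = -5/7

-5/7


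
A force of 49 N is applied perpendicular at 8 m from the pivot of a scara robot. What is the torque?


Given: F = 49 N, r = 8 m, angle = 90 deg (perpendicular)
Using tau = F * r * sin(90)
sin(90) = 1
tau = 49 * 8 * 1
tau = 392 Nm

392 Nm


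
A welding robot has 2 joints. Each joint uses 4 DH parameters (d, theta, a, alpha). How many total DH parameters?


Given: 2 joints, 4 DH parameters per joint (d, theta, a, alpha)
Total DH parameters = number_of_joints * 4
Total = 2 * 4
Total = 8

8


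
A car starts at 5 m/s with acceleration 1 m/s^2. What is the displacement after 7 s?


Given: v0 = 5 m/s, a = 1 m/s^2, t = 7 s
Using s = v0*t + (1/2)*a*t^2
s = 5*7 + (1/2)*1*7^2
s = 35 + (1/2)*49
s = 35 + 49/2
s = 119/2

119/2 m


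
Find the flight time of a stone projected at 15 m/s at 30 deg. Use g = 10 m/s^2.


Given: v0 = 15 m/s, theta = 30 deg, g = 10 m/s^2
sin(30) = 1/2
Using T = 2*v0*sin(theta) / g
T = 2*15*1/2 / 10
T = 15 / 10
T = 3/2 s

3/2 s


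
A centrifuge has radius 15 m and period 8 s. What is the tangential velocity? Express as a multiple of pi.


Given: radius r = 15 m, period T = 8 s
Using v = 2*pi*r / T
v = 2*pi*15 / 8
v = 30*pi / 8
v = 15/4*pi m/s

15/4*pi m/s


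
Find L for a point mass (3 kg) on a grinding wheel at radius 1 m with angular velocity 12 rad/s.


Given: m = 3 kg, r = 1 m, omega = 12 rad/s
For a point mass: I = m*r^2
I = 3*1^2 = 3*1 = 3
L = I*omega = 3*12
L = 36 kg*m^2/s

36 kg*m^2/s


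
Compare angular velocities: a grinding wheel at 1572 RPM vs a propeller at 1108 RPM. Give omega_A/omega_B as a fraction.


Given: RPM_A = 1572, RPM_B = 1108
omega = 2*pi*RPM/60, so omega_A/omega_B = RPM_A / RPM_B
omega_A/omega_B = 1572 / 1108
omega_A/omega_B = 393/277

393/277


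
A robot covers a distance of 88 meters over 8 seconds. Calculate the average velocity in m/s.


Given: distance d = 88 m, time t = 8 s
Using v = d / t
v = 88 / 8
v = 11 m/s

11 m/s


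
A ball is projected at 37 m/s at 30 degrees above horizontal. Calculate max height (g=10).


Given: v0 = 37 m/s, theta = 30 deg, g = 10 m/s^2
sin^2(30) = 1/4
Using H = v0^2 * sin^2(theta) / (2*g)
H = 37^2 * 1/4 / (2*10)
H = 1369 * 1/4 / 20
H = 1369/4 / 20
H = 1369/80 m

1369/80 m


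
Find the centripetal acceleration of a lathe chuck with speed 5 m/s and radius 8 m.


Given: v = 5 m/s, r = 8 m
Using a_c = v^2 / r
a_c = 5^2 / 8
a_c = 25 / 8
a_c = 25/8 m/s^2

25/8 m/s^2


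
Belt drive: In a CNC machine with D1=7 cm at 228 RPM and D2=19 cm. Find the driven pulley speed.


Given: D1 = 7 cm, w1 = 228 RPM, D2 = 19 cm
Using D1*w1 = D2*w2
w2 = D1*w1 / D2
w2 = 7*228 / 19
w2 = 1596 / 19
w2 = 84 RPM

84 RPM


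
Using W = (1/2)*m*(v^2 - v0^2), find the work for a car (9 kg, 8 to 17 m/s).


Given: m = 9 kg, v0 = 8 m/s, v = 17 m/s
Using W = (1/2)*m*(v^2 - v0^2)
v^2 = 17^2 = 289
v0^2 = 8^2 = 64
v^2 - v0^2 = 289 - 64 = 225
W = (1/2)*9*225 = 2025/2 J

2025/2 J


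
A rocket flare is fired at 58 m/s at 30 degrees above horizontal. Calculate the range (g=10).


Given: v0 = 58 m/s, theta = 30 deg, g = 10 m/s^2
sin(2*30) = sin(60) = sqrt(3)/2
Using R = v0^2 * sin(2*theta) / g
R = 58^2 * (sqrt(3)/2) / 10
R = 3364 * sqrt(3) / 20
R = 841/5*sqrt(3) m

841/5*sqrt(3) m


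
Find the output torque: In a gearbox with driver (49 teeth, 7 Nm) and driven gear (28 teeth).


Given: N1 = 49, N2 = 28, T1 = 7 Nm
Using T2/T1 = N2/N1
T2 = T1 * N2 / N1
T2 = 7 * 28 / 49
T2 = 196 / 49
T2 = 4 Nm

4 Nm


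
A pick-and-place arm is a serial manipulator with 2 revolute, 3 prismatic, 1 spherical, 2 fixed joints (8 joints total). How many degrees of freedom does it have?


Given: serial robot with 2 revolute, 3 prismatic, 1 spherical, 2 fixed joints
DOF contribution per joint type: revolute=1, prismatic=1, spherical=3, fixed=0
DOF = 2*1 + 3*1 + 1*3 + 2*0
DOF = 8

8


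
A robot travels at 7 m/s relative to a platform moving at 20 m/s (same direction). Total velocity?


Given: object velocity = 7 m/s, platform velocity = 20 m/s (same direction)
Using classical velocity addition: v_total = v_object + v_platform
v_total = 7 + 20
v_total = 27 m/s

27 m/s


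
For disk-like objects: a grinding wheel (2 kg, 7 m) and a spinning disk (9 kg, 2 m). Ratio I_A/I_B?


Given: M1=2 kg, R1=7 m, M2=9 kg, R2=2 m
For a disk: I = (1/2)*M*R^2, so I_A/I_B = (M1*R1^2)/(M2*R2^2)
M1*R1^2 = 2*49 = 98
M2*R2^2 = 9*4 = 36
I_A/I_B = 98/36 = 49/18

49/18


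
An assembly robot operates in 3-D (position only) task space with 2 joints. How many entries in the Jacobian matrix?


Given: task space dimension = 3, joints = 2
Jacobian is a 3 x 2 matrix
Total entries = rows * columns
Total = 3 * 2
Total = 6

6


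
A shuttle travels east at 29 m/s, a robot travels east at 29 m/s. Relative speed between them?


Given: v_A = 29 m/s east, v_B = 29 m/s east
Both move in the same direction; relative speed = |v_A - v_B|
|29 - 29| = |0|
= 0 m/s

0 m/s


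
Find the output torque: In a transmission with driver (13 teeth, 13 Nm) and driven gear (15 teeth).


Given: N1 = 13, N2 = 15, T1 = 13 Nm
Using T2/T1 = N2/N1
T2 = T1 * N2 / N1
T2 = 13 * 15 / 13
T2 = 195 / 13
T2 = 15 Nm

15 Nm


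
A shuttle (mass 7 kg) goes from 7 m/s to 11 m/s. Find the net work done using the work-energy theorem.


Given: m = 7 kg, v0 = 7 m/s, v = 11 m/s
Using W = (1/2)*m*(v^2 - v0^2)
v^2 = 11^2 = 121
v0^2 = 7^2 = 49
v^2 - v0^2 = 121 - 49 = 72
W = (1/2)*7*72 = 252 J

252 J


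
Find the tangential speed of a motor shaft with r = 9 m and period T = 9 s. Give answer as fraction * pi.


Given: radius r = 9 m, period T = 9 s
Using v = 2*pi*r / T
v = 2*pi*9 / 9
v = 18*pi / 9
v = 2*pi m/s

2*pi m/s


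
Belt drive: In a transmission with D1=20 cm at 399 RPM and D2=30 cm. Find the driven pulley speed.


Given: D1 = 20 cm, w1 = 399 RPM, D2 = 30 cm
Using D1*w1 = D2*w2
w2 = D1*w1 / D2
w2 = 20*399 / 30
w2 = 7980 / 30
w2 = 266 RPM

266 RPM


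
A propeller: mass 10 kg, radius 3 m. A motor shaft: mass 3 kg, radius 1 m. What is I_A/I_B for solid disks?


Given: M1=10 kg, R1=3 m, M2=3 kg, R2=1 m
For a disk: I = (1/2)*M*R^2, so I_A/I_B = (M1*R1^2)/(M2*R2^2)
M1*R1^2 = 10*9 = 90
M2*R2^2 = 3*1 = 3
I_A/I_B = 90/3 = 30

30


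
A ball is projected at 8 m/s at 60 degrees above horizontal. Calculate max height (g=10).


Given: v0 = 8 m/s, theta = 60 deg, g = 10 m/s^2
sin^2(60) = 3/4
Using H = v0^2 * sin^2(theta) / (2*g)
H = 8^2 * 3/4 / (2*10)
H = 64 * 3/4 / 20
H = 48 / 20
H = 12/5 m

12/5 m


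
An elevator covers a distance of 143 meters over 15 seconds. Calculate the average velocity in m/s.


Given: distance d = 143 m, time t = 15 s
Using v = d / t
v = 143 / 15
v = 143/15 m/s

143/15 m/s


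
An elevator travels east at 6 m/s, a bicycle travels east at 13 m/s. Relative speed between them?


Given: v_A = 6 m/s east, v_B = 13 m/s east
Both move in the same direction; relative speed = |v_A - v_B|
|6 - 13| = |-7|
= 7 m/s

7 m/s


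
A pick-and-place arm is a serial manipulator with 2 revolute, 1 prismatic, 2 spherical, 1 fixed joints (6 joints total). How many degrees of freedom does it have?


Given: serial robot with 2 revolute, 1 prismatic, 2 spherical, 1 fixed joints
DOF contribution per joint type: revolute=1, prismatic=1, spherical=3, fixed=0
DOF = 2*1 + 1*1 + 2*3 + 1*0
DOF = 9

9


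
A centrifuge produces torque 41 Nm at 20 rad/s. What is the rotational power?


Given: tau = 41 Nm, omega = 20 rad/s
Using P = tau * omega
P = 41 * 20
P = 820 W

820 W


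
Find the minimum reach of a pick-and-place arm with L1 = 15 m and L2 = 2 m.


Given: L1 = 15 m, L2 = 2 m
For a 2-link planar arm, min reach = |L1 - L2| (second link folded back)
Min reach = |15 - 2|
Min reach = 13 m

13 m


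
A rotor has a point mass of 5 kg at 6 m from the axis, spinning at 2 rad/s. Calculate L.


Given: m = 5 kg, r = 6 m, omega = 2 rad/s
For a point mass: I = m*r^2
I = 5*6^2 = 5*36 = 180
L = I*omega = 180*2
L = 360 kg*m^2/s

360 kg*m^2/s


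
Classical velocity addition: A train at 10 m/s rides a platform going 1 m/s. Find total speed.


Given: object velocity = 10 m/s, platform velocity = 1 m/s (same direction)
Using classical velocity addition: v_total = v_object + v_platform
v_total = 10 + 1
v_total = 11 m/s

11 m/s


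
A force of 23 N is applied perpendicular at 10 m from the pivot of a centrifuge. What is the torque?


Given: F = 23 N, r = 10 m, angle = 90 deg (perpendicular)
Using tau = F * r * sin(90)
sin(90) = 1
tau = 23 * 10 * 1
tau = 230 Nm

230 Nm


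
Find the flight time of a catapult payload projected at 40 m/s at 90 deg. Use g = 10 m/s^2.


Given: v0 = 40 m/s, theta = 90 deg, g = 10 m/s^2
sin(90) = 1
Using T = 2*v0*sin(theta) / g
T = 2*40*1 / 10
T = 80 / 10
T = 8 s

8 s
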